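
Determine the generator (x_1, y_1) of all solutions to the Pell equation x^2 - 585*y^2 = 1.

First expand sqrt(585) as a continued fraction. With x_i = (sqrt(585) + m_i)/d_i and (m_0, d_0) = (0, 1): a_0 = floor(sqrt(585)) = 24, since 24^2 = 576 <= 585 < 625 = 25^2.
Iterate m_{i+1} = d_i*a_i - m_i, d_{i+1} = (585 - m_{i+1}^2)/d_i, a_{i+1} = floor((a_0 + m_{i+1})/d_{i+1}):
  m_1 = 1*24 - 0 = 24, d_1 = (585 - 24^2)/1 = 9/1 = 9, a_1 = floor((24 + 24)/9) = 5.
  m_2 = 9*5 - 24 = 21, d_2 = (585 - 21^2)/9 = 144/9 = 16, a_2 = floor((24 + 21)/16) = 2.
  m_3 = 16*2 - 21 = 11, d_3 = (585 - 11^2)/16 = 464/16 = 29, a_3 = floor((24 + 11)/29) = 1.
  m_4 = 29*1 - 11 = 18, d_4 = (585 - 18^2)/29 = 261/29 = 9, a_4 = floor((24 + 18)/9) = 4.
  m_5 = 9*4 - 18 = 18, d_5 = (585 - 18^2)/9 = 261/9 = 29, a_5 = floor((24 + 18)/29) = 1.
  m_6 = 29*1 - 18 = 11, d_6 = (585 - 11^2)/29 = 464/29 = 16, a_6 = floor((24 + 11)/16) = 2.
  m_7 = 16*2 - 11 = 21, d_7 = (585 - 21^2)/16 = 144/16 = 9, a_7 = floor((24 + 21)/9) = 5.
  m_8 = 9*5 - 21 = 24, d_8 = (585 - 24^2)/9 = 9/9 = 1, a_8 = floor((24 + 24)/1) = 48.
  m_9 = 1*48 - 24 = 24, d_9 = (585 - 24^2)/1 = 9/1 = 9: (m_9, d_9) = (m_1, d_1) = (24, 9), so from here the quotients repeat a_1, ..., a_8; the period length is 8.
So sqrt(585) = [24; (5, 2, 1, 4, 1, 2, 5, 48)] with period length k = 8.
k is even, so the fundamental solution of x^2 - 585y^2 = 1 is (p_{k-1}, q_{k-1}) = (p_7, q_7); compute convergents through index 7.
Convergents (p_i = a_i*p_{i-1} + p_{i-2}, q_i = a_i*q_{i-1} + q_{i-2} with p_{-2}=0, p_{-1}=1, q_{-2}=1, q_{-1}=0):
  i=0: a_0=24, p_0 = 24*1 + 0 = 24, q_0 = 24*0 + 1 = 1.
  i=1: a_1=5, p_1 = 5*24 + 1 = 121, q_1 = 5*1 + 0 = 5.
  i=2: a_2=2, p_2 = 2*121 + 24 = 266, q_2 = 2*5 + 1 = 11.
  i=3: a_3=1, p_3 = 1*266 + 121 = 387, q_3 = 1*11 + 5 = 16.
  i=4: a_4=4, p_4 = 4*387 + 266 = 1814, q_4 = 4*16 + 11 = 75.
  i=5: a_5=1, p_5 = 1*1814 + 387 = 2201, q_5 = 1*75 + 16 = 91.
  i=6: a_6=2, p_6 = 2*2201 + 1814 = 6216, q_6 = 2*91 + 75 = 257.
  i=7: a_7=5, p_7 = 5*6216 + 2201 = 33281, q_7 = 5*257 + 91 = 1376.
Check: 33281^2 - 585*1376^2 = 1107624961 - 1107624960 = 1, so (x, y) = (33281, 1376) solves the equation, and by the theorem it is the least positive solution.

(x, y) = (33281, 1376)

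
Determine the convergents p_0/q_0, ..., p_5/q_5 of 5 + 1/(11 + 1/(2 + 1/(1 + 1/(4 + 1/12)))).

Using the convergent recurrence p_i = a_i*p_{i-1} + p_{i-2}, q_i = a_i*q_{i-1} + q_{i-2} with p_{-2}=0, p_{-1}=1, q_{-2}=1, q_{-1}=0:
  i=0: a_0=5, p_0 = 5*1 + 0 = 5, q_0 = 5*0 + 1 = 1.
  i=1: a_1=11, p_1 = 11*5 + 1 = 56, q_1 = 11*1 + 0 = 11.
  i=2: a_2=2, p_2 = 2*56 + 5 = 117, q_2 = 2*11 + 1 = 23.
  i=3: a_3=1, p_3 = 1*117 + 56 = 173, q_3 = 1*23 + 11 = 34.
  i=4: a_4=4, p_4 = 4*173 + 117 = 809, q_4 = 4*34 + 23 = 159.
  i=5: a_5=12, p_5 = 12*809 + 173 = 9881, q_5 = 12*159 + 34 = 1942.

5/1, 56/11, 117/23, 173/34, 809/159, 9881/1942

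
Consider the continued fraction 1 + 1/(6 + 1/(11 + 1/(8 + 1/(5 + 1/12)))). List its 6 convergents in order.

1/1, 7/6, 78/67, 631/542, 3233/2777, 39427/33866

Using the convergent recurrence p_i = a_i*p_{i-1} + p_{i-2}, q_i = a_i*q_{i-1} + q_{i-2} with p_{-2}=0, p_{-1}=1, q_{-2}=1, q_{-1}=0:
  i=0: a_0=1, p_0 = 1*1 + 0 = 1, q_0 = 1*0 + 1 = 1.
  i=1: a_1=6, p_1 = 6*1 + 1 = 7, q_1 = 6*1 + 0 = 6.
  i=2: a_2=11, p_2 = 11*7 + 1 = 78, q_2 = 11*6 + 1 = 67.
  i=3: a_3=8, p_3 = 8*78 + 7 = 631, q_3 = 8*67 + 6 = 542.
  i=4: a_4=5, p_4 = 5*631 + 78 = 3233, q_4 = 5*542 + 67 = 2777.
  i=5: a_5=12, p_5 = 12*3233 + 631 = 39427, q_5 = 12*2777 + 542 = 33866.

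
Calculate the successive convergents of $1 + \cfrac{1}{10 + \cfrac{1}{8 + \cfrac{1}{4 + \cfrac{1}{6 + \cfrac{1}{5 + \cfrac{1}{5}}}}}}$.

1/1, 11/10, 89/81, 367/334, 2291/2085, 11822/10759, 61401/55880

Using the convergent recurrence p_i = a_i*p_{i-1} + p_{i-2}, q_i = a_i*q_{i-1} + q_{i-2} with p_{-2}=0, p_{-1}=1, q_{-2}=1, q_{-1}=0:
  i=0: a_0=1, p_0 = 1*1 + 0 = 1, q_0 = 1*0 + 1 = 1.
  i=1: a_1=10, p_1 = 10*1 + 1 = 11, q_1 = 10*1 + 0 = 10.
  i=2: a_2=8, p_2 = 8*11 + 1 = 89, q_2 = 8*10 + 1 = 81.
  i=3: a_3=4, p_3 = 4*89 + 11 = 367, q_3 = 4*81 + 10 = 334.
  i=4: a_4=6, p_4 = 6*367 + 89 = 2291, q_4 = 6*334 + 81 = 2085.
  i=5: a_5=5, p_5 = 5*2291 + 367 = 11822, q_5 = 5*2085 + 334 = 10759.
  i=6: a_6=5, p_6 = 5*11822 + 2291 = 61401, q_6 = 5*10759 + 2085 = 55880.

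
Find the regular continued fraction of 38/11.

Run the Euclidean algorithm on 38 and 11; the successive quotients are the partial quotients a_0, a_1, ... (each step inverts the fractional part left over by the previous one):
  38 = 3*11 + 5, so a_0 = 3.
  11 = 2*5 + 1, so a_1 = 2.
  5 = 5*1 + 0, so a_2 = 5.
The remainder reaches 0 after 3 divisions, so the expansion has 3 partial quotients, read off in order.

[3; 2, 5]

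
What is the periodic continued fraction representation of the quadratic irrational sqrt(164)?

[12; (1, 4, 6, 4, 1, 24)]

Write x_i = (sqrt(164) + m_i)/d_i with (m_0, d_0) = (0, 1). a_0 = floor(sqrt(164)) = 12, since 12^2 = 144 <= 164 < 169 = 13^2.
Iterate m_{i+1} = d_i*a_i - m_i, d_{i+1} = (164 - m_{i+1}^2)/d_i, a_{i+1} = floor((a_0 + m_{i+1})/d_{i+1}):
  m_1 = 1*12 - 0 = 12, d_1 = (164 - 12^2)/1 = 20/1 = 20, a_1 = floor((12 + 12)/20) = 1.
  m_2 = 20*1 - 12 = 8, d_2 = (164 - 8^2)/20 = 100/20 = 5, a_2 = floor((12 + 8)/5) = 4.
  m_3 = 5*4 - 8 = 12, d_3 = (164 - 12^2)/5 = 20/5 = 4, a_3 = floor((12 + 12)/4) = 6.
  m_4 = 4*6 - 12 = 12, d_4 = (164 - 12^2)/4 = 20/4 = 5, a_4 = floor((12 + 12)/5) = 4.
  m_5 = 5*4 - 12 = 8, d_5 = (164 - 8^2)/5 = 100/5 = 20, a_5 = floor((12 + 8)/20) = 1.
  m_6 = 20*1 - 8 = 12, d_6 = (164 - 12^2)/20 = 20/20 = 1, a_6 = floor((12 + 12)/1) = 24.
  m_7 = 1*24 - 12 = 12, d_7 = (164 - 12^2)/1 = 20/1 = 20: (m_7, d_7) = (m_1, d_1) = (12, 20), so from here the quotients repeat a_1, ..., a_6; the period length is 6.
Hence the expansion of sqrt(164) is a_0 = 12 followed by the repeating block 1, 4, 6, 4, 1, 24 (period 6).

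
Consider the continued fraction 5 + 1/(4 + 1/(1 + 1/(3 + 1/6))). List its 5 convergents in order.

Using the convergent recurrence p_i = a_i*p_{i-1} + p_{i-2}, q_i = a_i*q_{i-1} + q_{i-2} with p_{-2}=0, p_{-1}=1, q_{-2}=1, q_{-1}=0:
  i=0: a_0=5, p_0 = 5*1 + 0 = 5, q_0 = 5*0 + 1 = 1.
  i=1: a_1=4, p_1 = 4*5 + 1 = 21, q_1 = 4*1 + 0 = 4.
  i=2: a_2=1, p_2 = 1*21 + 5 = 26, q_2 = 1*4 + 1 = 5.
  i=3: a_3=3, p_3 = 3*26 + 21 = 99, q_3 = 3*5 + 4 = 19.
  i=4: a_4=6, p_4 = 6*99 + 26 = 620, q_4 = 6*19 + 5 = 119.

5/1, 21/4, 26/5, 99/19, 620/119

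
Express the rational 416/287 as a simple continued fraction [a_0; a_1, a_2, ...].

Run the Euclidean algorithm on 416 and 287; the successive quotients are the partial quotients a_0, a_1, ... (each step inverts the fractional part left over by the previous one):
  416 = 1*287 + 129, so a_0 = 1.
  287 = 2*129 + 29, so a_1 = 2.
  129 = 4*29 + 13, so a_2 = 4.
  29 = 2*13 + 3, so a_3 = 2.
  13 = 4*3 + 1, so a_4 = 4.
  3 = 3*1 + 0, so a_5 = 3.
The remainder reaches 0 after 6 divisions, so the expansion has 6 partial quotients, read off in order.

[1; 2, 4, 2, 4, 3]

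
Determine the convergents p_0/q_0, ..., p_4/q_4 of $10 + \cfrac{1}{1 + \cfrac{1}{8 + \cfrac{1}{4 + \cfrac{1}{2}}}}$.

Using the convergent recurrence p_i = a_i*p_{i-1} + p_{i-2}, q_i = a_i*q_{i-1} + q_{i-2} with p_{-2}=0, p_{-1}=1, q_{-2}=1, q_{-1}=0:
  i=0: a_0=10, p_0 = 10*1 + 0 = 10, q_0 = 10*0 + 1 = 1.
  i=1: a_1=1, p_1 = 1*10 + 1 = 11, q_1 = 1*1 + 0 = 1.
  i=2: a_2=8, p_2 = 8*11 + 10 = 98, q_2 = 8*1 + 1 = 9.
  i=3: a_3=4, p_3 = 4*98 + 11 = 403, q_3 = 4*9 + 1 = 37.
  i=4: a_4=2, p_4 = 2*403 + 98 = 904, q_4 = 2*37 + 9 = 83.

10/1, 11/1, 98/9, 403/37, 904/83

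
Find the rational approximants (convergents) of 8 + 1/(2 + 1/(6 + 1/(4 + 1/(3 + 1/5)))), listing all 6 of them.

8/1, 17/2, 110/13, 457/54, 1481/175, 7862/929

Using the convergent recurrence p_i = a_i*p_{i-1} + p_{i-2}, q_i = a_i*q_{i-1} + q_{i-2} with p_{-2}=0, p_{-1}=1, q_{-2}=1, q_{-1}=0:
  i=0: a_0=8, p_0 = 8*1 + 0 = 8, q_0 = 8*0 + 1 = 1.
  i=1: a_1=2, p_1 = 2*8 + 1 = 17, q_1 = 2*1 + 0 = 2.
  i=2: a_2=6, p_2 = 6*17 + 8 = 110, q_2 = 6*2 + 1 = 13.
  i=3: a_3=4, p_3 = 4*110 + 17 = 457, q_3 = 4*13 + 2 = 54.
  i=4: a_4=3, p_4 = 3*457 + 110 = 1481, q_4 = 3*54 + 13 = 175.
  i=5: a_5=5, p_5 = 5*1481 + 457 = 7862, q_5 = 5*175 + 54 = 929.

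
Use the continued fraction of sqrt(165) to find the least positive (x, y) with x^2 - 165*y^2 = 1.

First expand sqrt(165) as a continued fraction. With x_i = (sqrt(165) + m_i)/d_i and (m_0, d_0) = (0, 1): a_0 = floor(sqrt(165)) = 12, since 12^2 = 144 <= 165 < 169 = 13^2.
Iterate m_{i+1} = d_i*a_i - m_i, d_{i+1} = (165 - m_{i+1}^2)/d_i, a_{i+1} = floor((a_0 + m_{i+1})/d_{i+1}):
  m_1 = 1*12 - 0 = 12, d_1 = (165 - 12^2)/1 = 21/1 = 21, a_1 = floor((12 + 12)/21) = 1.
  m_2 = 21*1 - 12 = 9, d_2 = (165 - 9^2)/21 = 84/21 = 4, a_2 = floor((12 + 9)/4) = 5.
  m_3 = 4*5 - 9 = 11, d_3 = (165 - 11^2)/4 = 44/4 = 11, a_3 = floor((12 + 11)/11) = 2.
  m_4 = 11*2 - 11 = 11, d_4 = (165 - 11^2)/11 = 44/11 = 4, a_4 = floor((12 + 11)/4) = 5.
  m_5 = 4*5 - 11 = 9, d_5 = (165 - 9^2)/4 = 84/4 = 21, a_5 = floor((12 + 9)/21) = 1.
  m_6 = 21*1 - 9 = 12, d_6 = (165 - 12^2)/21 = 21/21 = 1, a_6 = floor((12 + 12)/1) = 24.
  m_7 = 1*24 - 12 = 12, d_7 = (165 - 12^2)/1 = 21/1 = 21: (m_7, d_7) = (m_1, d_1) = (12, 21), so from here the quotients repeat a_1, ..., a_6; the period length is 6.
So sqrt(165) = [12; (1, 5, 2, 5, 1, 24)] with period length k = 6.
k is even, so the fundamental solution of x^2 - 165y^2 = 1 is (p_{k-1}, q_{k-1}) = (p_5, q_5); compute convergents through index 5.
Convergents (p_i = a_i*p_{i-1} + p_{i-2}, q_i = a_i*q_{i-1} + q_{i-2} with p_{-2}=0, p_{-1}=1, q_{-2}=1, q_{-1}=0):
  i=0: a_0=12, p_0 = 12*1 + 0 = 12, q_0 = 12*0 + 1 = 1.
  i=1: a_1=1, p_1 = 1*12 + 1 = 13, q_1 = 1*1 + 0 = 1.
  i=2: a_2=5, p_2 = 5*13 + 12 = 77, q_2 = 5*1 + 1 = 6.
  i=3: a_3=2, p_3 = 2*77 + 13 = 167, q_3 = 2*6 + 1 = 13.
  i=4: a_4=5, p_4 = 5*167 + 77 = 912, q_4 = 5*13 + 6 = 71.
  i=5: a_5=1, p_5 = 1*912 + 167 = 1079, q_5 = 1*71 + 13 = 84.
Check: 1079^2 - 165*84^2 = 1164241 - 1164240 = 1, so (x, y) = (1079, 84) solves the equation, and by the theorem it is the least positive solution.

(x, y) = (1079, 84)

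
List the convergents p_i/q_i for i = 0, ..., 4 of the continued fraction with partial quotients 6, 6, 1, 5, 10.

6/1, 37/6, 43/7, 252/41, 2563/417

Using the convergent recurrence p_i = a_i*p_{i-1} + p_{i-2}, q_i = a_i*q_{i-1} + q_{i-2} with p_{-2}=0, p_{-1}=1, q_{-2}=1, q_{-1}=0:
  i=0: a_0=6, p_0 = 6*1 + 0 = 6, q_0 = 6*0 + 1 = 1.
  i=1: a_1=6, p_1 = 6*6 + 1 = 37, q_1 = 6*1 + 0 = 6.
  i=2: a_2=1, p_2 = 1*37 + 6 = 43, q_2 = 1*6 + 1 = 7.
  i=3: a_3=5, p_3 = 5*43 + 37 = 252, q_3 = 5*7 + 6 = 41.
  i=4: a_4=10, p_4 = 10*252 + 43 = 2563, q_4 = 10*41 + 7 = 417.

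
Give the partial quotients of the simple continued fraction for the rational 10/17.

Run the Euclidean algorithm on 10 and 17; the successive quotients are the partial quotients a_0, a_1, ... (each step inverts the fractional part left over by the previous one):
  10 = 0*17 + 10, so a_0 = 0.
  17 = 1*10 + 7, so a_1 = 1.
  10 = 1*7 + 3, so a_2 = 1.
  7 = 2*3 + 1, so a_3 = 2.
  3 = 3*1 + 0, so a_4 = 3.
The remainder reaches 0 after 5 divisions, so the expansion has 5 partial quotients, read off in order.

[0; 1, 1, 2, 3]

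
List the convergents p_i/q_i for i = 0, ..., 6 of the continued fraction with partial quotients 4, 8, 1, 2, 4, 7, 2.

Using the convergent recurrence p_i = a_i*p_{i-1} + p_{i-2}, q_i = a_i*q_{i-1} + q_{i-2} with p_{-2}=0, p_{-1}=1, q_{-2}=1, q_{-1}=0:
  i=0: a_0=4, p_0 = 4*1 + 0 = 4, q_0 = 4*0 + 1 = 1.
  i=1: a_1=8, p_1 = 8*4 + 1 = 33, q_1 = 8*1 + 0 = 8.
  i=2: a_2=1, p_2 = 1*33 + 4 = 37, q_2 = 1*8 + 1 = 9.
  i=3: a_3=2, p_3 = 2*37 + 33 = 107, q_3 = 2*9 + 8 = 26.
  i=4: a_4=4, p_4 = 4*107 + 37 = 465, q_4 = 4*26 + 9 = 113.
  i=5: a_5=7, p_5 = 7*465 + 107 = 3362, q_5 = 7*113 + 26 = 817.
  i=6: a_6=2, p_6 = 2*3362 + 465 = 7189, q_6 = 2*817 + 113 = 1747.

4/1, 33/8, 37/9, 107/26, 465/113, 3362/817, 7189/1747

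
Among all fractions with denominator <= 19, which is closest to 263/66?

4/1

Expand x = 263/66 as a continued fraction with the Euclidean algorithm:
  263 = 3*66 + 65, so a_0 = 3.
  66 = 1*65 + 1, so a_1 = 1.
  65 = 65*1 + 0, so a_2 = 65.
so x = [3; 1, 65].
Convergents (p_i = a_i*p_{i-1} + p_{i-2}, q_i = a_i*q_{i-1} + q_{i-2} with p_{-2}=0, p_{-1}=1, q_{-2}=1, q_{-1}=0), until the denominator exceeds 19:
  i=0: a_0=3, p_0 = 3*1 + 0 = 3, q_0 = 3*0 + 1 = 1.
  i=1: a_1=1, p_1 = 1*3 + 1 = 4, q_1 = 1*1 + 0 = 1.
  i=2: a_2=65, p_2 = 65*4 + 3 = 263, q_2 = 65*1 + 1 = 66.
q_2 = 66 > 19, so the last convergent with denominator <= 19 is p_1/q_1 = 4/1.
The closest fraction with denominator <= 19 is either p_1/q_1 or the intermediate fraction (k*p_1 + p_0)/(k*q_1 + q_0) with the largest k >= 1 whose denominator stays <= 19; these approach x as k grows, and every other convergent or intermediate fraction in range is farther away.
Largest k: floor((19 - q_0)/q_1) = floor((19 - 1)/1) = 18.
That gives (18*4 + 3)/(18*1 + 1) = 75/19.
Compare the errors: |x - 4/1| = |263*1 - 4*66|/(66*1) = 1/66, and |x - 75/19| = |263*19 - 75*66|/(66*19) = 47/1254.
Cross-multiplying, 1*1254 = 1254 < 3102 = 47*66, so 1/66 is smaller: the convergent 4/1 is closer to x than 75/19.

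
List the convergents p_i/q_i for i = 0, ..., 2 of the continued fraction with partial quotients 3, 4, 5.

Using the convergent recurrence p_i = a_i*p_{i-1} + p_{i-2}, q_i = a_i*q_{i-1} + q_{i-2} with p_{-2}=0, p_{-1}=1, q_{-2}=1, q_{-1}=0:
  i=0: a_0=3, p_0 = 3*1 + 0 = 3, q_0 = 3*0 + 1 = 1.
  i=1: a_1=4, p_1 = 4*3 + 1 = 13, q_1 = 4*1 + 0 = 4.
  i=2: a_2=5, p_2 = 5*13 + 3 = 68, q_2 = 5*4 + 1 = 21.

3/1, 13/4, 68/21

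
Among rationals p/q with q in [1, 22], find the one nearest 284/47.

Expand x = 284/47 as a continued fraction with the Euclidean algorithm:
  284 = 6*47 + 2, so a_0 = 6.
  47 = 23*2 + 1, so a_1 = 23.
  2 = 2*1 + 0, so a_2 = 2.
so x = [6; 23, 2].
Convergents (p_i = a_i*p_{i-1} + p_{i-2}, q_i = a_i*q_{i-1} + q_{i-2} with p_{-2}=0, p_{-1}=1, q_{-2}=1, q_{-1}=0), until the denominator exceeds 22:
  i=0: a_0=6, p_0 = 6*1 + 0 = 6, q_0 = 6*0 + 1 = 1.
  i=1: a_1=23, p_1 = 23*6 + 1 = 139, q_1 = 23*1 + 0 = 23.
q_1 = 23 > 22, so the last convergent with denominator <= 22 is p_0/q_0 = 6/1.
The closest fraction with denominator <= 22 is either p_0/q_0 or the intermediate fraction (k*p_0 + p_{-1})/(k*q_0 + q_{-1}) with the largest k >= 1 whose denominator stays <= 22; these approach x as k grows, and every other convergent or intermediate fraction in range is farther away.
Largest k: floor((22 - q_{-1})/q_0) = floor((22 - 0)/1) = 22 (using the seeds p_{-1} = 1, q_{-1} = 0).
That gives (22*6 + 1)/(22*1 + 0) = 133/22.
Compare the errors: |x - 6/1| = |284*1 - 6*47|/(47*1) = 2/47, and |x - 133/22| = |284*22 - 133*47|/(47*22) = 3/1034.
Cross-multiplying, 3*47 = 141 < 2068 = 2*1034, so 3/1034 is smaller: the intermediate fraction 133/22 is closer to x than 6/1.

133/22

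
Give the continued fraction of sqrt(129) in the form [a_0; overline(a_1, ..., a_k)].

Write x_i = (sqrt(129) + m_i)/d_i with (m_0, d_0) = (0, 1). a_0 = floor(sqrt(129)) = 11, since 11^2 = 121 <= 129 < 144 = 12^2.
Iterate m_{i+1} = d_i*a_i - m_i, d_{i+1} = (129 - m_{i+1}^2)/d_i, a_{i+1} = floor((a_0 + m_{i+1})/d_{i+1}):
  m_1 = 1*11 - 0 = 11, d_1 = (129 - 11^2)/1 = 8/1 = 8, a_1 = floor((11 + 11)/8) = 2.
  m_2 = 8*2 - 11 = 5, d_2 = (129 - 5^2)/8 = 104/8 = 13, a_2 = floor((11 + 5)/13) = 1.
  m_3 = 13*1 - 5 = 8, d_3 = (129 - 8^2)/13 = 65/13 = 5, a_3 = floor((11 + 8)/5) = 3.
  m_4 = 5*3 - 8 = 7, d_4 = (129 - 7^2)/5 = 80/5 = 16, a_4 = floor((11 + 7)/16) = 1.
  m_5 = 16*1 - 7 = 9, d_5 = (129 - 9^2)/16 = 48/16 = 3, a_5 = floor((11 + 9)/3) = 6.
  m_6 = 3*6 - 9 = 9, d_6 = (129 - 9^2)/3 = 48/3 = 16, a_6 = floor((11 + 9)/16) = 1.
  m_7 = 16*1 - 9 = 7, d_7 = (129 - 7^2)/16 = 80/16 = 5, a_7 = floor((11 + 7)/5) = 3.
  m_8 = 5*3 - 7 = 8, d_8 = (129 - 8^2)/5 = 65/5 = 13, a_8 = floor((11 + 8)/13) = 1.
  m_9 = 13*1 - 8 = 5, d_9 = (129 - 5^2)/13 = 104/13 = 8, a_9 = floor((11 + 5)/8) = 2.
  m_10 = 8*2 - 5 = 11, d_10 = (129 - 11^2)/8 = 8/8 = 1, a_10 = floor((11 + 11)/1) = 22.
  m_11 = 1*22 - 11 = 11, d_11 = (129 - 11^2)/1 = 8/1 = 8: (m_11, d_11) = (m_1, d_1) = (11, 8), so from here the quotients repeat a_1, ..., a_10; the period length is 10.
Hence the expansion of sqrt(129) is a_0 = 11 followed by the repeating block 2, 1, 3, 1, 6, 1, 3, 1, 2, 22 (period 10).

[11; overline(2, 1, 3, 1, 6, 1, 3, 1, 2, 22)]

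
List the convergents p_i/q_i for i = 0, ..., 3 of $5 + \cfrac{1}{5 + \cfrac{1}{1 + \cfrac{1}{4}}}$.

Using the convergent recurrence p_i = a_i*p_{i-1} + p_{i-2}, q_i = a_i*q_{i-1} + q_{i-2} with p_{-2}=0, p_{-1}=1, q_{-2}=1, q_{-1}=0:
  i=0: a_0=5, p_0 = 5*1 + 0 = 5, q_0 = 5*0 + 1 = 1.
  i=1: a_1=5, p_1 = 5*5 + 1 = 26, q_1 = 5*1 + 0 = 5.
  i=2: a_2=1, p_2 = 1*26 + 5 = 31, q_2 = 1*5 + 1 = 6.
  i=3: a_3=4, p_3 = 4*31 + 26 = 150, q_3 = 4*6 + 5 = 29.

5/1, 26/5, 31/6, 150/29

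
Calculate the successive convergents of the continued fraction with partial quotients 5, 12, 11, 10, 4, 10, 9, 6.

5/1, 61/12, 676/133, 6821/1342, 27960/5501, 286421/56352, 2605749/512669, 15920915/3132366

Using the convergent recurrence p_i = a_i*p_{i-1} + p_{i-2}, q_i = a_i*q_{i-1} + q_{i-2} with p_{-2}=0, p_{-1}=1, q_{-2}=1, q_{-1}=0:
  i=0: a_0=5, p_0 = 5*1 + 0 = 5, q_0 = 5*0 + 1 = 1.
  i=1: a_1=12, p_1 = 12*5 + 1 = 61, q_1 = 12*1 + 0 = 12.
  i=2: a_2=11, p_2 = 11*61 + 5 = 676, q_2 = 11*12 + 1 = 133.
  i=3: a_3=10, p_3 = 10*676 + 61 = 6821, q_3 = 10*133 + 12 = 1342.
  i=4: a_4=4, p_4 = 4*6821 + 676 = 27960, q_4 = 4*1342 + 133 = 5501.
  i=5: a_5=10, p_5 = 10*27960 + 6821 = 286421, q_5 = 10*5501 + 1342 = 56352.
  i=6: a_6=9, p_6 = 9*286421 + 27960 = 2605749, q_6 = 9*56352 + 5501 = 512669.
  i=7: a_7=6, p_7 = 6*2605749 + 286421 = 15920915, q_7 = 6*512669 + 56352 = 3132366.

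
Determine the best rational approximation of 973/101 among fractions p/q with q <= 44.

289/30

Expand x = 973/101 as a continued fraction with the Euclidean algorithm:
  973 = 9*101 + 64, so a_0 = 9.
  101 = 1*64 + 37, so a_1 = 1.
  64 = 1*37 + 27, so a_2 = 1.
  37 = 1*27 + 10, so a_3 = 1.
  27 = 2*10 + 7, so a_4 = 2.
  10 = 1*7 + 3, so a_5 = 1.
  7 = 2*3 + 1, so a_6 = 2.
  3 = 3*1 + 0, so a_7 = 3.
so x = [9; 1, 1, 1, 2, 1, 2, 3].
Convergents (p_i = a_i*p_{i-1} + p_{i-2}, q_i = a_i*q_{i-1} + q_{i-2} with p_{-2}=0, p_{-1}=1, q_{-2}=1, q_{-1}=0), until the denominator exceeds 44:
  i=0: a_0=9, p_0 = 9*1 + 0 = 9, q_0 = 9*0 + 1 = 1.
  i=1: a_1=1, p_1 = 1*9 + 1 = 10, q_1 = 1*1 + 0 = 1.
  i=2: a_2=1, p_2 = 1*10 + 9 = 19, q_2 = 1*1 + 1 = 2.
  i=3: a_3=1, p_3 = 1*19 + 10 = 29, q_3 = 1*2 + 1 = 3.
  i=4: a_4=2, p_4 = 2*29 + 19 = 77, q_4 = 2*3 + 2 = 8.
  i=5: a_5=1, p_5 = 1*77 + 29 = 106, q_5 = 1*8 + 3 = 11.
  i=6: a_6=2, p_6 = 2*106 + 77 = 289, q_6 = 2*11 + 8 = 30.
  i=7: a_7=3, p_7 = 3*289 + 106 = 973, q_7 = 3*30 + 11 = 101.
q_7 = 101 > 44, so the last convergent with denominator <= 44 is p_6/q_6 = 289/30.
The closest fraction with denominator <= 44 is either p_6/q_6 or the intermediate fraction (k*p_6 + p_5)/(k*q_6 + q_5) with the largest k >= 1 whose denominator stays <= 44; these approach x as k grows, and every other convergent or intermediate fraction in range is farther away.
Largest k: floor((44 - q_5)/q_6) = floor((44 - 11)/30) = 1.
That gives (1*289 + 106)/(1*30 + 11) = 395/41.
Compare the errors: |x - 289/30| = |973*30 - 289*101|/(101*30) = 1/3030, and |x - 395/41| = |973*41 - 395*101|/(101*41) = 2/4141.
Cross-multiplying, 1*4141 = 4141 < 6060 = 2*3030, so 1/3030 is smaller: the convergent 289/30 is closer to x than 395/41.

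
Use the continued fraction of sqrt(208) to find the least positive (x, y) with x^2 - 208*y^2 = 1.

First expand sqrt(208) as a continued fraction. With x_i = (sqrt(208) + m_i)/d_i and (m_0, d_0) = (0, 1): a_0 = floor(sqrt(208)) = 14, since 14^2 = 196 <= 208 < 225 = 15^2.
Iterate m_{i+1} = d_i*a_i - m_i, d_{i+1} = (208 - m_{i+1}^2)/d_i, a_{i+1} = floor((a_0 + m_{i+1})/d_{i+1}):
  m_1 = 1*14 - 0 = 14, d_1 = (208 - 14^2)/1 = 12/1 = 12, a_1 = floor((14 + 14)/12) = 2.
  m_2 = 12*2 - 14 = 10, d_2 = (208 - 10^2)/12 = 108/12 = 9, a_2 = floor((14 + 10)/9) = 2.
  m_3 = 9*2 - 10 = 8, d_3 = (208 - 8^2)/9 = 144/9 = 16, a_3 = floor((14 + 8)/16) = 1.
  m_4 = 16*1 - 8 = 8, d_4 = (208 - 8^2)/16 = 144/16 = 9, a_4 = floor((14 + 8)/9) = 2.
  m_5 = 9*2 - 8 = 10, d_5 = (208 - 10^2)/9 = 108/9 = 12, a_5 = floor((14 + 10)/12) = 2.
  m_6 = 12*2 - 10 = 14, d_6 = (208 - 14^2)/12 = 12/12 = 1, a_6 = floor((14 + 14)/1) = 28.
  m_7 = 1*28 - 14 = 14, d_7 = (208 - 14^2)/1 = 12/1 = 12: (m_7, d_7) = (m_1, d_1) = (14, 12), so from here the quotients repeat a_1, ..., a_6; the period length is 6.
So sqrt(208) = [14; (2, 2, 1, 2, 2, 28)] with period length k = 6.
k is even, so the fundamental solution of x^2 - 208y^2 = 1 is (p_{k-1}, q_{k-1}) = (p_5, q_5); compute convergents through index 5.
Convergents (p_i = a_i*p_{i-1} + p_{i-2}, q_i = a_i*q_{i-1} + q_{i-2} with p_{-2}=0, p_{-1}=1, q_{-2}=1, q_{-1}=0):
  i=0: a_0=14, p_0 = 14*1 + 0 = 14, q_0 = 14*0 + 1 = 1.
  i=1: a_1=2, p_1 = 2*14 + 1 = 29, q_1 = 2*1 + 0 = 2.
  i=2: a_2=2, p_2 = 2*29 + 14 = 72, q_2 = 2*2 + 1 = 5.
  i=3: a_3=1, p_3 = 1*72 + 29 = 101, q_3 = 1*5 + 2 = 7.
  i=4: a_4=2, p_4 = 2*101 + 72 = 274, q_4 = 2*7 + 5 = 19.
  i=5: a_5=2, p_5 = 2*274 + 101 = 649, q_5 = 2*19 + 7 = 45.
Check: 649^2 - 208*45^2 = 421201 - 421200 = 1, so (x, y) = (649, 45) solves the equation, and by the theorem it is the least positive solution.

(x, y) = (649, 45)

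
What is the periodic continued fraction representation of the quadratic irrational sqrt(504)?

Write x_i = (sqrt(504) + m_i)/d_i with (m_0, d_0) = (0, 1). a_0 = floor(sqrt(504)) = 22, since 22^2 = 484 <= 504 < 529 = 23^2.
Iterate m_{i+1} = d_i*a_i - m_i, d_{i+1} = (504 - m_{i+1}^2)/d_i, a_{i+1} = floor((a_0 + m_{i+1})/d_{i+1}):
  m_1 = 1*22 - 0 = 22, d_1 = (504 - 22^2)/1 = 20/1 = 20, a_1 = floor((22 + 22)/20) = 2.
  m_2 = 20*2 - 22 = 18, d_2 = (504 - 18^2)/20 = 180/20 = 9, a_2 = floor((22 + 18)/9) = 4.
  m_3 = 9*4 - 18 = 18, d_3 = (504 - 18^2)/9 = 180/9 = 20, a_3 = floor((22 + 18)/20) = 2.
  m_4 = 20*2 - 18 = 22, d_4 = (504 - 22^2)/20 = 20/20 = 1, a_4 = floor((22 + 22)/1) = 44.
  m_5 = 1*44 - 22 = 22, d_5 = (504 - 22^2)/1 = 20/1 = 20: (m_5, d_5) = (m_1, d_1) = (22, 20), so from here the quotients repeat a_1, ..., a_4; the period length is 4.
Hence the expansion of sqrt(504) is a_0 = 22 followed by the repeating block 2, 4, 2, 44 (period 4).

[22; (2, 4, 2, 44)]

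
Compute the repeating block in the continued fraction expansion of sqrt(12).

[3; (2, 6)]

Write x_i = (sqrt(12) + m_i)/d_i with (m_0, d_0) = (0, 1). a_0 = floor(sqrt(12)) = 3, since 3^2 = 9 <= 12 < 16 = 4^2.
Iterate m_{i+1} = d_i*a_i - m_i, d_{i+1} = (12 - m_{i+1}^2)/d_i, a_{i+1} = floor((a_0 + m_{i+1})/d_{i+1}):
  m_1 = 1*3 - 0 = 3, d_1 = (12 - 3^2)/1 = 3/1 = 3, a_1 = floor((3 + 3)/3) = 2.
  m_2 = 3*2 - 3 = 3, d_2 = (12 - 3^2)/3 = 3/3 = 1, a_2 = floor((3 + 3)/1) = 6.
  m_3 = 1*6 - 3 = 3, d_3 = (12 - 3^2)/1 = 3/1 = 3: (m_3, d_3) = (m_1, d_1) = (3, 3), so from here the quotients repeat a_1, a_2; the period length is 2.
Hence the expansion of sqrt(12) is a_0 = 3 followed by the repeating block 2, 6 (period 2).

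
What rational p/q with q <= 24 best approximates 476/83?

86/15

Expand x = 476/83 as a continued fraction with the Euclidean algorithm:
  476 = 5*83 + 61, so a_0 = 5.
  83 = 1*61 + 22, so a_1 = 1.
  61 = 2*22 + 17, so a_2 = 2.
  22 = 1*17 + 5, so a_3 = 1.
  17 = 3*5 + 2, so a_4 = 3.
  5 = 2*2 + 1, so a_5 = 2.
  2 = 2*1 + 0, so a_6 = 2.
so x = [5; 1, 2, 1, 3, 2, 2].
Convergents (p_i = a_i*p_{i-1} + p_{i-2}, q_i = a_i*q_{i-1} + q_{i-2} with p_{-2}=0, p_{-1}=1, q_{-2}=1, q_{-1}=0), until the denominator exceeds 24:
  i=0: a_0=5, p_0 = 5*1 + 0 = 5, q_0 = 5*0 + 1 = 1.
  i=1: a_1=1, p_1 = 1*5 + 1 = 6, q_1 = 1*1 + 0 = 1.
  i=2: a_2=2, p_2 = 2*6 + 5 = 17, q_2 = 2*1 + 1 = 3.
  i=3: a_3=1, p_3 = 1*17 + 6 = 23, q_3 = 1*3 + 1 = 4.
  i=4: a_4=3, p_4 = 3*23 + 17 = 86, q_4 = 3*4 + 3 = 15.
  i=5: a_5=2, p_5 = 2*86 + 23 = 195, q_5 = 2*15 + 4 = 34.
q_5 = 34 > 24, so the last convergent with denominator <= 24 is p_4/q_4 = 86/15.
The closest fraction with denominator <= 24 is either p_4/q_4 or the intermediate fraction (k*p_4 + p_3)/(k*q_4 + q_3) with the largest k >= 1 whose denominator stays <= 24; these approach x as k grows, and every other convergent or intermediate fraction in range is farther away.
Largest k: floor((24 - q_3)/q_4) = floor((24 - 4)/15) = 1.
That gives (1*86 + 23)/(1*15 + 4) = 109/19.
Compare the errors: |x - 86/15| = |476*15 - 86*83|/(83*15) = 2/1245, and |x - 109/19| = |476*19 - 109*83|/(83*19) = 3/1577.
Cross-multiplying, 2*1577 = 3154 < 3735 = 3*1245, so 2/1245 is smaller: the convergent 86/15 is closer to x than 109/19.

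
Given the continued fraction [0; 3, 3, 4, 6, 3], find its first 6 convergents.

Using the convergent recurrence p_i = a_i*p_{i-1} + p_{i-2}, q_i = a_i*q_{i-1} + q_{i-2} with p_{-2}=0, p_{-1}=1, q_{-2}=1, q_{-1}=0:
  i=0: a_0=0, p_0 = 0*1 + 0 = 0, q_0 = 0*0 + 1 = 1.
  i=1: a_1=3, p_1 = 3*0 + 1 = 1, q_1 = 3*1 + 0 = 3.
  i=2: a_2=3, p_2 = 3*1 + 0 = 3, q_2 = 3*3 + 1 = 10.
  i=3: a_3=4, p_3 = 4*3 + 1 = 13, q_3 = 4*10 + 3 = 43.
  i=4: a_4=6, p_4 = 6*13 + 3 = 81, q_4 = 6*43 + 10 = 268.
  i=5: a_5=3, p_5 = 3*81 + 13 = 256, q_5 = 3*268 + 43 = 847.

0/1, 1/3, 3/10, 13/43, 81/268, 256/847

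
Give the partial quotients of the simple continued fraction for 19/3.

[6; 3]

Run the Euclidean algorithm on 19 and 3; the successive quotients are the partial quotients a_0, a_1, ... (each step inverts the fractional part left over by the previous one):
  19 = 6*3 + 1, so a_0 = 6.
  3 = 3*1 + 0, so a_1 = 3.
The remainder reaches 0 after 2 divisions, so the expansion has 2 partial quotients, read off in order.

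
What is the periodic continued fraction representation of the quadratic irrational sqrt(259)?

Write x_i = (sqrt(259) + m_i)/d_i with (m_0, d_0) = (0, 1). a_0 = floor(sqrt(259)) = 16, since 16^2 = 256 <= 259 < 289 = 17^2.
Iterate m_{i+1} = d_i*a_i - m_i, d_{i+1} = (259 - m_{i+1}^2)/d_i, a_{i+1} = floor((a_0 + m_{i+1})/d_{i+1}):
  m_1 = 1*16 - 0 = 16, d_1 = (259 - 16^2)/1 = 3/1 = 3, a_1 = floor((16 + 16)/3) = 10.
  m_2 = 3*10 - 16 = 14, d_2 = (259 - 14^2)/3 = 63/3 = 21, a_2 = floor((16 + 14)/21) = 1.
  m_3 = 21*1 - 14 = 7, d_3 = (259 - 7^2)/21 = 210/21 = 10, a_3 = floor((16 + 7)/10) = 2.
  m_4 = 10*2 - 7 = 13, d_4 = (259 - 13^2)/10 = 90/10 = 9, a_4 = floor((16 + 13)/9) = 3.
  m_5 = 9*3 - 13 = 14, d_5 = (259 - 14^2)/9 = 63/9 = 7, a_5 = floor((16 + 14)/7) = 4.
  m_6 = 7*4 - 14 = 14, d_6 = (259 - 14^2)/7 = 63/7 = 9, a_6 = floor((16 + 14)/9) = 3.
  m_7 = 9*3 - 14 = 13, d_7 = (259 - 13^2)/9 = 90/9 = 10, a_7 = floor((16 + 13)/10) = 2.
  m_8 = 10*2 - 13 = 7, d_8 = (259 - 7^2)/10 = 210/10 = 21, a_8 = floor((16 + 7)/21) = 1.
  m_9 = 21*1 - 7 = 14, d_9 = (259 - 14^2)/21 = 63/21 = 3, a_9 = floor((16 + 14)/3) = 10.
  m_10 = 3*10 - 14 = 16, d_10 = (259 - 16^2)/3 = 3/3 = 1, a_10 = floor((16 + 16)/1) = 32.
  m_11 = 1*32 - 16 = 16, d_11 = (259 - 16^2)/1 = 3/1 = 3: (m_11, d_11) = (m_1, d_1) = (16, 3), so from here the quotients repeat a_1, ..., a_10; the period length is 10.
Hence the expansion of sqrt(259) is a_0 = 16 followed by the repeating block 10, 1, 2, 3, 4, 3, 2, 1, 10, 32 (period 10).

[16; (10, 1, 2, 3, 4, 3, 2, 1, 10, 32)]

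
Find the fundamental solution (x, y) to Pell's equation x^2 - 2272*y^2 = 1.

First expand sqrt(2272) as a continued fraction. With x_i = (sqrt(2272) + m_i)/d_i and (m_0, d_0) = (0, 1): a_0 = floor(sqrt(2272)) = 47, since 47^2 = 2209 <= 2272 < 2304 = 48^2.
Iterate m_{i+1} = d_i*a_i - m_i, d_{i+1} = (2272 - m_{i+1}^2)/d_i, a_{i+1} = floor((a_0 + m_{i+1})/d_{i+1}):
  m_1 = 1*47 - 0 = 47, d_1 = (2272 - 47^2)/1 = 63/1 = 63, a_1 = floor((47 + 47)/63) = 1.
  m_2 = 63*1 - 47 = 16, d_2 = (2272 - 16^2)/63 = 2016/63 = 32, a_2 = floor((47 + 16)/32) = 1.
  m_3 = 32*1 - 16 = 16, d_3 = (2272 - 16^2)/32 = 2016/32 = 63, a_3 = floor((47 + 16)/63) = 1.
  m_4 = 63*1 - 16 = 47, d_4 = (2272 - 47^2)/63 = 63/63 = 1, a_4 = floor((47 + 47)/1) = 94.
  m_5 = 1*94 - 47 = 47, d_5 = (2272 - 47^2)/1 = 63/1 = 63: (m_5, d_5) = (m_1, d_1) = (47, 63), so from here the quotients repeat a_1, ..., a_4; the period length is 4.
So sqrt(2272) = [47; (1, 1, 1, 94)] with period length k = 4.
k is even, so the fundamental solution of x^2 - 2272y^2 = 1 is (p_{k-1}, q_{k-1}) = (p_3, q_3); compute convergents through index 3.
Convergents (p_i = a_i*p_{i-1} + p_{i-2}, q_i = a_i*q_{i-1} + q_{i-2} with p_{-2}=0, p_{-1}=1, q_{-2}=1, q_{-1}=0):
  i=0: a_0=47, p_0 = 47*1 + 0 = 47, q_0 = 47*0 + 1 = 1.
  i=1: a_1=1, p_1 = 1*47 + 1 = 48, q_1 = 1*1 + 0 = 1.
  i=2: a_2=1, p_2 = 1*48 + 47 = 95, q_2 = 1*1 + 1 = 2.
  i=3: a_3=1, p_3 = 1*95 + 48 = 143, q_3 = 1*2 + 1 = 3.
Check: 143^2 - 2272*3^2 = 20449 - 20448 = 1, so (x, y) = (143, 3) solves the equation, and by the theorem it is the least positive solution.

(x, y) = (143, 3)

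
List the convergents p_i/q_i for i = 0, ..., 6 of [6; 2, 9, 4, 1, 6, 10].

Using the convergent recurrence p_i = a_i*p_{i-1} + p_{i-2}, q_i = a_i*q_{i-1} + q_{i-2} with p_{-2}=0, p_{-1}=1, q_{-2}=1, q_{-1}=0:
  i=0: a_0=6, p_0 = 6*1 + 0 = 6, q_0 = 6*0 + 1 = 1.
  i=1: a_1=2, p_1 = 2*6 + 1 = 13, q_1 = 2*1 + 0 = 2.
  i=2: a_2=9, p_2 = 9*13 + 6 = 123, q_2 = 9*2 + 1 = 19.
  i=3: a_3=4, p_3 = 4*123 + 13 = 505, q_3 = 4*19 + 2 = 78.
  i=4: a_4=1, p_4 = 1*505 + 123 = 628, q_4 = 1*78 + 19 = 97.
  i=5: a_5=6, p_5 = 6*628 + 505 = 4273, q_5 = 6*97 + 78 = 660.
  i=6: a_6=10, p_6 = 10*4273 + 628 = 43358, q_6 = 10*660 + 97 = 6697.

6/1, 13/2, 123/19, 505/78, 628/97, 4273/660, 43358/6697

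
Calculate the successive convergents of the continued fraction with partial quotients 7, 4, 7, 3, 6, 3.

7/1, 29/4, 210/29, 659/91, 4164/575, 13151/1816

Using the convergent recurrence p_i = a_i*p_{i-1} + p_{i-2}, q_i = a_i*q_{i-1} + q_{i-2} with p_{-2}=0, p_{-1}=1, q_{-2}=1, q_{-1}=0:
  i=0: a_0=7, p_0 = 7*1 + 0 = 7, q_0 = 7*0 + 1 = 1.
  i=1: a_1=4, p_1 = 4*7 + 1 = 29, q_1 = 4*1 + 0 = 4.
  i=2: a_2=7, p_2 = 7*29 + 7 = 210, q_2 = 7*4 + 1 = 29.
  i=3: a_3=3, p_3 = 3*210 + 29 = 659, q_3 = 3*29 + 4 = 91.
  i=4: a_4=6, p_4 = 6*659 + 210 = 4164, q_4 = 6*91 + 29 = 575.
  i=5: a_5=3, p_5 = 3*4164 + 659 = 13151, q_5 = 3*575 + 91 = 1816.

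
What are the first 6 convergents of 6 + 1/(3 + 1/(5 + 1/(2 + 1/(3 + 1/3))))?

6/1, 19/3, 101/16, 221/35, 764/121, 2513/398

Using the convergent recurrence p_i = a_i*p_{i-1} + p_{i-2}, q_i = a_i*q_{i-1} + q_{i-2} with p_{-2}=0, p_{-1}=1, q_{-2}=1, q_{-1}=0:
  i=0: a_0=6, p_0 = 6*1 + 0 = 6, q_0 = 6*0 + 1 = 1.
  i=1: a_1=3, p_1 = 3*6 + 1 = 19, q_1 = 3*1 + 0 = 3.
  i=2: a_2=5, p_2 = 5*19 + 6 = 101, q_2 = 5*3 + 1 = 16.
  i=3: a_3=2, p_3 = 2*101 + 19 = 221, q_3 = 2*16 + 3 = 35.
  i=4: a_4=3, p_4 = 3*221 + 101 = 764, q_4 = 3*35 + 16 = 121.
  i=5: a_5=3, p_5 = 3*764 + 221 = 2513, q_5 = 3*121 + 35 = 398.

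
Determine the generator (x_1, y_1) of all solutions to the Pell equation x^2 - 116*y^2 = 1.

(x, y) = (9801, 910)

First expand sqrt(116) as a continued fraction. With x_i = (sqrt(116) + m_i)/d_i and (m_0, d_0) = (0, 1): a_0 = floor(sqrt(116)) = 10, since 10^2 = 100 <= 116 < 121 = 11^2.
Iterate m_{i+1} = d_i*a_i - m_i, d_{i+1} = (116 - m_{i+1}^2)/d_i, a_{i+1} = floor((a_0 + m_{i+1})/d_{i+1}):
  m_1 = 1*10 - 0 = 10, d_1 = (116 - 10^2)/1 = 16/1 = 16, a_1 = floor((10 + 10)/16) = 1.
  m_2 = 16*1 - 10 = 6, d_2 = (116 - 6^2)/16 = 80/16 = 5, a_2 = floor((10 + 6)/5) = 3.
  m_3 = 5*3 - 6 = 9, d_3 = (116 - 9^2)/5 = 35/5 = 7, a_3 = floor((10 + 9)/7) = 2.
  m_4 = 7*2 - 9 = 5, d_4 = (116 - 5^2)/7 = 91/7 = 13, a_4 = floor((10 + 5)/13) = 1.
  m_5 = 13*1 - 5 = 8, d_5 = (116 - 8^2)/13 = 52/13 = 4, a_5 = floor((10 + 8)/4) = 4.
  m_6 = 4*4 - 8 = 8, d_6 = (116 - 8^2)/4 = 52/4 = 13, a_6 = floor((10 + 8)/13) = 1.
  m_7 = 13*1 - 8 = 5, d_7 = (116 - 5^2)/13 = 91/13 = 7, a_7 = floor((10 + 5)/7) = 2.
  m_8 = 7*2 - 5 = 9, d_8 = (116 - 9^2)/7 = 35/7 = 5, a_8 = floor((10 + 9)/5) = 3.
  m_9 = 5*3 - 9 = 6, d_9 = (116 - 6^2)/5 = 80/5 = 16, a_9 = floor((10 + 6)/16) = 1.
  m_10 = 16*1 - 6 = 10, d_10 = (116 - 10^2)/16 = 16/16 = 1, a_10 = floor((10 + 10)/1) = 20.
  m_11 = 1*20 - 10 = 10, d_11 = (116 - 10^2)/1 = 16/1 = 16: (m_11, d_11) = (m_1, d_1) = (10, 16), so from here the quotients repeat a_1, ..., a_10; the period length is 10.
So sqrt(116) = [10; (1, 3, 2, 1, 4, 1, 2, 3, 1, 20)] with period length k = 10.
k is even, so the fundamental solution of x^2 - 116y^2 = 1 is (p_{k-1}, q_{k-1}) = (p_9, q_9); compute convergents through index 9.
Convergents (p_i = a_i*p_{i-1} + p_{i-2}, q_i = a_i*q_{i-1} + q_{i-2} with p_{-2}=0, p_{-1}=1, q_{-2}=1, q_{-1}=0):
  i=0: a_0=10, p_0 = 10*1 + 0 = 10, q_0 = 10*0 + 1 = 1.
  i=1: a_1=1, p_1 = 1*10 + 1 = 11, q_1 = 1*1 + 0 = 1.
  i=2: a_2=3, p_2 = 3*11 + 10 = 43, q_2 = 3*1 + 1 = 4.
  i=3: a_3=2, p_3 = 2*43 + 11 = 97, q_3 = 2*4 + 1 = 9.
  i=4: a_4=1, p_4 = 1*97 + 43 = 140, q_4 = 1*9 + 4 = 13.
  i=5: a_5=4, p_5 = 4*140 + 97 = 657, q_5 = 4*13 + 9 = 61.
  i=6: a_6=1, p_6 = 1*657 + 140 = 797, q_6 = 1*61 + 13 = 74.
  i=7: a_7=2, p_7 = 2*797 + 657 = 2251, q_7 = 2*74 + 61 = 209.
  i=8: a_8=3, p_8 = 3*2251 + 797 = 7550, q_8 = 3*209 + 74 = 701.
  i=9: a_9=1, p_9 = 1*7550 + 2251 = 9801, q_9 = 1*701 + 209 = 910.
Check: 9801^2 - 116*910^2 = 96059601 - 96059600 = 1, so (x, y) = (9801, 910) solves the equation, and by the theorem it is the least positive solution.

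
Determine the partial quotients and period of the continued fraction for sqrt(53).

Write x_i = (sqrt(53) + m_i)/d_i with (m_0, d_0) = (0, 1). a_0 = floor(sqrt(53)) = 7, since 7^2 = 49 <= 53 < 64 = 8^2.
Iterate m_{i+1} = d_i*a_i - m_i, d_{i+1} = (53 - m_{i+1}^2)/d_i, a_{i+1} = floor((a_0 + m_{i+1})/d_{i+1}):
  m_1 = 1*7 - 0 = 7, d_1 = (53 - 7^2)/1 = 4/1 = 4, a_1 = floor((7 + 7)/4) = 3.
  m_2 = 4*3 - 7 = 5, d_2 = (53 - 5^2)/4 = 28/4 = 7, a_2 = floor((7 + 5)/7) = 1.
  m_3 = 7*1 - 5 = 2, d_3 = (53 - 2^2)/7 = 49/7 = 7, a_3 = floor((7 + 2)/7) = 1.
  m_4 = 7*1 - 2 = 5, d_4 = (53 - 5^2)/7 = 28/7 = 4, a_4 = floor((7 + 5)/4) = 3.
  m_5 = 4*3 - 5 = 7, d_5 = (53 - 7^2)/4 = 4/4 = 1, a_5 = floor((7 + 7)/1) = 14.
  m_6 = 1*14 - 7 = 7, d_6 = (53 - 7^2)/1 = 4/1 = 4: (m_6, d_6) = (m_1, d_1) = (7, 4), so from here the quotients repeat a_1, ..., a_5; the period length is 5.
Hence the expansion of sqrt(53) is a_0 = 7 followed by the repeating block 3, 1, 1, 3, 14 (period 5).

[7; (3, 1, 1, 3, 14)]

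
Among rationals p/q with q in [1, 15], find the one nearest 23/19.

17/14

Expand x = 23/19 as a continued fraction with the Euclidean algorithm:
  23 = 1*19 + 4, so a_0 = 1.
  19 = 4*4 + 3, so a_1 = 4.
  4 = 1*3 + 1, so a_2 = 1.
  3 = 3*1 + 0, so a_3 = 3.
so x = [1; 4, 1, 3].
Convergents (p_i = a_i*p_{i-1} + p_{i-2}, q_i = a_i*q_{i-1} + q_{i-2} with p_{-2}=0, p_{-1}=1, q_{-2}=1, q_{-1}=0), until the denominator exceeds 15:
  i=0: a_0=1, p_0 = 1*1 + 0 = 1, q_0 = 1*0 + 1 = 1.
  i=1: a_1=4, p_1 = 4*1 + 1 = 5, q_1 = 4*1 + 0 = 4.
  i=2: a_2=1, p_2 = 1*5 + 1 = 6, q_2 = 1*4 + 1 = 5.
  i=3: a_3=3, p_3 = 3*6 + 5 = 23, q_3 = 3*5 + 4 = 19.
q_3 = 19 > 15, so the last convergent with denominator <= 15 is p_2/q_2 = 6/5.
The closest fraction with denominator <= 15 is either p_2/q_2 or the intermediate fraction (k*p_2 + p_1)/(k*q_2 + q_1) with the largest k >= 1 whose denominator stays <= 15; these approach x as k grows, and every other convergent or intermediate fraction in range is farther away.
Largest k: floor((15 - q_1)/q_2) = floor((15 - 4)/5) = 2.
That gives (2*6 + 5)/(2*5 + 4) = 17/14.
Compare the errors: |x - 6/5| = |23*5 - 6*19|/(19*5) = 1/95, and |x - 17/14| = |23*14 - 17*19|/(19*14) = 1/266.
Cross-multiplying, 1*95 = 95 < 266 = 1*266, so 1/266 is smaller: the intermediate fraction 17/14 is closer to x than 6/5.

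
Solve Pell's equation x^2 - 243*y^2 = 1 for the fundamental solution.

First expand sqrt(243) as a continued fraction. With x_i = (sqrt(243) + m_i)/d_i and (m_0, d_0) = (0, 1): a_0 = floor(sqrt(243)) = 15, since 15^2 = 225 <= 243 < 256 = 16^2.
Iterate m_{i+1} = d_i*a_i - m_i, d_{i+1} = (243 - m_{i+1}^2)/d_i, a_{i+1} = floor((a_0 + m_{i+1})/d_{i+1}):
  m_1 = 1*15 - 0 = 15, d_1 = (243 - 15^2)/1 = 18/1 = 18, a_1 = floor((15 + 15)/18) = 1.
  m_2 = 18*1 - 15 = 3, d_2 = (243 - 3^2)/18 = 234/18 = 13, a_2 = floor((15 + 3)/13) = 1.
  m_3 = 13*1 - 3 = 10, d_3 = (243 - 10^2)/13 = 143/13 = 11, a_3 = floor((15 + 10)/11) = 2.
  m_4 = 11*2 - 10 = 12, d_4 = (243 - 12^2)/11 = 99/11 = 9, a_4 = floor((15 + 12)/9) = 3.
  m_5 = 9*3 - 12 = 15, d_5 = (243 - 15^2)/9 = 18/9 = 2, a_5 = floor((15 + 15)/2) = 15.
  m_6 = 2*15 - 15 = 15, d_6 = (243 - 15^2)/2 = 18/2 = 9, a_6 = floor((15 + 15)/9) = 3.
  m_7 = 9*3 - 15 = 12, d_7 = (243 - 12^2)/9 = 99/9 = 11, a_7 = floor((15 + 12)/11) = 2.
  m_8 = 11*2 - 12 = 10, d_8 = (243 - 10^2)/11 = 143/11 = 13, a_8 = floor((15 + 10)/13) = 1.
  m_9 = 13*1 - 10 = 3, d_9 = (243 - 3^2)/13 = 234/13 = 18, a_9 = floor((15 + 3)/18) = 1.
  m_10 = 18*1 - 3 = 15, d_10 = (243 - 15^2)/18 = 18/18 = 1, a_10 = floor((15 + 15)/1) = 30.
  m_11 = 1*30 - 15 = 15, d_11 = (243 - 15^2)/1 = 18/1 = 18: (m_11, d_11) = (m_1, d_1) = (15, 18), so from here the quotients repeat a_1, ..., a_10; the period length is 10.
So sqrt(243) = [15; (1, 1, 2, 3, 15, 3, 2, 1, 1, 30)] with period length k = 10.
k is even, so the fundamental solution of x^2 - 243y^2 = 1 is (p_{k-1}, q_{k-1}) = (p_9, q_9); compute convergents through index 9.
Convergents (p_i = a_i*p_{i-1} + p_{i-2}, q_i = a_i*q_{i-1} + q_{i-2} with p_{-2}=0, p_{-1}=1, q_{-2}=1, q_{-1}=0):
  i=0: a_0=15, p_0 = 15*1 + 0 = 15, q_0 = 15*0 + 1 = 1.
  i=1: a_1=1, p_1 = 1*15 + 1 = 16, q_1 = 1*1 + 0 = 1.
  i=2: a_2=1, p_2 = 1*16 + 15 = 31, q_2 = 1*1 + 1 = 2.
  i=3: a_3=2, p_3 = 2*31 + 16 = 78, q_3 = 2*2 + 1 = 5.
  i=4: a_4=3, p_4 = 3*78 + 31 = 265, q_4 = 3*5 + 2 = 17.
  i=5: a_5=15, p_5 = 15*265 + 78 = 4053, q_5 = 15*17 + 5 = 260.
  i=6: a_6=3, p_6 = 3*4053 + 265 = 12424, q_6 = 3*260 + 17 = 797.
  i=7: a_7=2, p_7 = 2*12424 + 4053 = 28901, q_7 = 2*797 + 260 = 1854.
  i=8: a_8=1, p_8 = 1*28901 + 12424 = 41325, q_8 = 1*1854 + 797 = 2651.
  i=9: a_9=1, p_9 = 1*41325 + 28901 = 70226, q_9 = 1*2651 + 1854 = 4505.
Check: 70226^2 - 243*4505^2 = 4931691076 - 4931691075 = 1, so (x, y) = (70226, 4505) solves the equation, and by the theorem it is the least positive solution.

(x, y) = (70226, 4505)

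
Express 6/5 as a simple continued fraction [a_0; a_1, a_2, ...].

Run the Euclidean algorithm on 6 and 5; the successive quotients are the partial quotients a_0, a_1, ... (each step inverts the fractional part left over by the previous one):
  6 = 1*5 + 1, so a_0 = 1.
  5 = 5*1 + 0, so a_1 = 5.
The remainder reaches 0 after 2 divisions, so the expansion has 2 partial quotients, read off in order.

[1; 5]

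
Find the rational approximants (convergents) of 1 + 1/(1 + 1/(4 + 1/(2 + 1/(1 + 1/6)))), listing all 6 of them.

Using the convergent recurrence p_i = a_i*p_{i-1} + p_{i-2}, q_i = a_i*q_{i-1} + q_{i-2} with p_{-2}=0, p_{-1}=1, q_{-2}=1, q_{-1}=0:
  i=0: a_0=1, p_0 = 1*1 + 0 = 1, q_0 = 1*0 + 1 = 1.
  i=1: a_1=1, p_1 = 1*1 + 1 = 2, q_1 = 1*1 + 0 = 1.
  i=2: a_2=4, p_2 = 4*2 + 1 = 9, q_2 = 4*1 + 1 = 5.
  i=3: a_3=2, p_3 = 2*9 + 2 = 20, q_3 = 2*5 + 1 = 11.
  i=4: a_4=1, p_4 = 1*20 + 9 = 29, q_4 = 1*11 + 5 = 16.
  i=5: a_5=6, p_5 = 6*29 + 20 = 194, q_5 = 6*16 + 11 = 107.

1/1, 2/1, 9/5, 20/11, 29/16, 194/107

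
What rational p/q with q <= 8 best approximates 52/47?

9/8

Expand x = 52/47 as a continued fraction with the Euclidean algorithm:
  52 = 1*47 + 5, so a_0 = 1.
  47 = 9*5 + 2, so a_1 = 9.
  5 = 2*2 + 1, so a_2 = 2.
  2 = 2*1 + 0, so a_3 = 2.
so x = [1; 9, 2, 2].
Convergents (p_i = a_i*p_{i-1} + p_{i-2}, q_i = a_i*q_{i-1} + q_{i-2} with p_{-2}=0, p_{-1}=1, q_{-2}=1, q_{-1}=0), until the denominator exceeds 8:
  i=0: a_0=1, p_0 = 1*1 + 0 = 1, q_0 = 1*0 + 1 = 1.
  i=1: a_1=9, p_1 = 9*1 + 1 = 10, q_1 = 9*1 + 0 = 9.
q_1 = 9 > 8, so the last convergent with denominator <= 8 is p_0/q_0 = 1/1.
The closest fraction with denominator <= 8 is either p_0/q_0 or the intermediate fraction (k*p_0 + p_{-1})/(k*q_0 + q_{-1}) with the largest k >= 1 whose denominator stays <= 8; these approach x as k grows, and every other convergent or intermediate fraction in range is farther away.
Largest k: floor((8 - q_{-1})/q_0) = floor((8 - 0)/1) = 8 (using the seeds p_{-1} = 1, q_{-1} = 0).
That gives (8*1 + 1)/(8*1 + 0) = 9/8.
Compare the errors: |x - 1/1| = |52*1 - 1*47|/(47*1) = 5/47, and |x - 9/8| = |52*8 - 9*47|/(47*8) = 7/376.
Cross-multiplying, 7*47 = 329 < 1880 = 5*376, so 7/376 is smaller: the intermediate fraction 9/8 is closer to x than 1/1.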